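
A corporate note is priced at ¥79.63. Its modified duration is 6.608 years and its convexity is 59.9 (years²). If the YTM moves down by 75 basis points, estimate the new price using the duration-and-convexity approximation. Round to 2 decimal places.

Duration effect: -D_mod·Δy = -6.608 × (-0.0075) = +0.049560
Convexity effect: ½·C·(Δy)² = 0.5 × 59.9 × (-0.0075)² = +0.0016846875
ΔP/P ≈ +0.049560 + 0.0016846875 = +0.0512446875
New price ≈ 79.63 × (1 + 0.0512446875) = 83.710614465625.

¥83.71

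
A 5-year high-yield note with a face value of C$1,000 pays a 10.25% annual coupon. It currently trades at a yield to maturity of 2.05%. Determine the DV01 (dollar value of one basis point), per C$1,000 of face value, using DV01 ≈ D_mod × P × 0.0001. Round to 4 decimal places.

Periodic yield y = 0.0205.
  t   CF        PV=CF/(1+0.0205)^t    t·PV
  1       102.50       100.4410       100.4410
  2       102.50        98.4233       196.8466
  3       102.50        96.4461       289.3384
  4       102.50        94.5087       378.0348
  5     1,102.50       996.1243     4,980.6217
  Σ                  1,385.9434     5,945.2825
P = 1,385.9434; D_Mac = 4.28970 yrs; D_mod = 4.20353 yrs.
DV01 ≈ 4.20353 × 1,385.9434 × 0.0001 = 0.582585.

C$0.5826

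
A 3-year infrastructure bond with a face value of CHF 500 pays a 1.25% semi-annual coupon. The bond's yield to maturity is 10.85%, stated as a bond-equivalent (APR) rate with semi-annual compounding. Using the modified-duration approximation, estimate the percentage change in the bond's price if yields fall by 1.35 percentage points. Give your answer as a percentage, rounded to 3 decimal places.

Periodic yield y = 0.05425. Modified duration first:
  t   CF        PV=CF/(1+0.05425)^t    t·PV
  1        3.125         2.9642         2.9642
  2        3.125         2.8117         5.6233
  3        3.125         2.6670         8.0009
  4        3.125         2.5297        10.1190
  5        3.125         2.3996        11.9978
  6      503.125       366.4496     2,198.6975
  Σ                    379.8217     2,237.4027
P = 379.8217; D_Mac = 5.89067 half-year periods = 2.94533 yrs; D_mod = 2.94533/(1+0.05425) = 2.79377 yrs.
ΔP/P ≈ -D_mod · Δy = -2.79377 × (-0.0135) = +0.037716 = +3.7716%.

+3.772%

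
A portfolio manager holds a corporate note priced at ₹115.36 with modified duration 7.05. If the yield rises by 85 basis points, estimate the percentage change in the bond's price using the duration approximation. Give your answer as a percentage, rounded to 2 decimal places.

-5.99%

Duration approximation: ΔP/P ≈ -D_mod · Δy = -7.05 × (+0.0085) = -0.059925.
As a percentage: -5.9925%.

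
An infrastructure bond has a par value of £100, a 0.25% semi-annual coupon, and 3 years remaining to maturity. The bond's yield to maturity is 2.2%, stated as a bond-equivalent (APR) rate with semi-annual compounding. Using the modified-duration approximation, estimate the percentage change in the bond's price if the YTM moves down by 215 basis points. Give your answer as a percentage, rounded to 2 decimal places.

+6.36%

Periodic yield y = 0.011. Modified duration first:
  t   CF        PV=CF/(1+0.011)^t    t·PV
  1        0.125         0.1236         0.1236
  2        0.125         0.1223         0.2446
  3        0.125         0.1210         0.3629
  4        0.125         0.1196         0.4786
  5        0.125         0.1183         0.5917
  6      100.125        93.7639       562.5833
  Σ                     94.3688       564.3848
P = 94.3688; D_Mac = 5.98063 half-year periods = 2.99032 yrs; D_mod = 2.99032/(1+0.011) = 2.95778 yrs.
ΔP/P ≈ -D_mod · Δy = -2.95778 × (-0.0215) = +0.063592 = +6.3592%.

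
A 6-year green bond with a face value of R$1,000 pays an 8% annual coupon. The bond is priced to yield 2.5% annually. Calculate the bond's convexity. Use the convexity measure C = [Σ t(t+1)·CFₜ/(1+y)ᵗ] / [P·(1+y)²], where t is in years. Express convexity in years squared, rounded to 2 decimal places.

With y = 0.025:
  t   CF        PV=CF/(1+0.025)^t    t·PV        t(t+1)·PV
  1        80.00        78.0488        78.0488         156.0976
  2        80.00        76.1452       152.2903         456.8709
  3        80.00        74.2880       222.8639         891.4554
  4        80.00        72.4761       289.9042       1,449.5210
  5        80.00        70.7083       353.5417       2,121.2503
  6     1,080.00       931.2806     5,587.6837      39,113.7858
  Σ                  1,302.9469     6,684.3326      44,188.9811
P = 1,302.9469.
Convexity = Σ t(t+1)·PV / [P·(1+y)²] = 44,188.9811 / (1,302.9469 × 1.050625) = 32.28045.

32.28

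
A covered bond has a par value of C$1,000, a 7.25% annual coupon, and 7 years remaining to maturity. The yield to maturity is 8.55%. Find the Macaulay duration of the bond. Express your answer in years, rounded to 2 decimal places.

Periodic yield y = 0.0855. Discount each cash flow and weight by its year:
  t   CF        PV=CF/(1+0.0855)^t    t·PV
  1        72.50        66.7895        66.7895
  2        72.50        61.5288       123.0576
  3        72.50        56.6824       170.0473
  4        72.50        52.2178       208.8713
  5        72.50        48.1049       240.5243
  6        72.50        44.3158       265.8951
  7     1,072.50       603.9326     4,227.5285
  Σ                    933.5719     5,302.7135
Price P = Σ PV = 933.5719.
Macaulay duration = Σ(t·PV) / P = 5,302.7135 / 933.5719 = 5.68003 years.

5.68 years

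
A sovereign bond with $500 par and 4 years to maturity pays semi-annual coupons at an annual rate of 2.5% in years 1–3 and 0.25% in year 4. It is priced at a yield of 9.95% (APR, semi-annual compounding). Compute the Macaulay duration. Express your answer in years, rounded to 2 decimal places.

Periodic yield y = 0.04975. Discount each cash flow and weight by its period:
  t   CF        PV=CF/(1+0.04975)^t    t·PV
  1        6.250         5.9538         5.9538
  2        6.250         5.6716        11.3433
  3        6.250         5.4028        16.2085
  4        6.250         5.1468        20.5872
  5        6.250         4.9029        24.5144
  6        6.250         4.6705        28.0231
  7        0.625         0.4449         3.1144
  8      500.625       339.4888     2,715.9105
  Σ                    371.6822     2,825.6551
Price P = Σ PV = 371.6822.
Macaulay duration = Σ(t·PV) / P = 2,825.6551 / 371.6822 = 7.60234 half-year periods.
In years: 7.60234 / 2 = 3.80117 years.

3.80 years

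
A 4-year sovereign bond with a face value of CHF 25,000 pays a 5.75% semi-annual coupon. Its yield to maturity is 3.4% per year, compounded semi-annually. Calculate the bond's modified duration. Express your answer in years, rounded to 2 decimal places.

3.59 years

Periodic yield y = 0.017. First find Macaulay duration:
  t   CF        PV=CF/(1+0.017)^t    t·PV
  1       718.75       706.7355       706.7355
  2       718.75       694.9218     1,389.8437
  3       718.75       683.3056     2,049.9169
  4       718.75       671.8836     2,687.5344
  5       718.75       660.6525     3,303.2626
  6       718.75       649.6092     3,897.6550
  7       718.75       638.7504     4,471.2528
  8    25,718.75    22,474.0961   179,792.7688
  Σ                 27,179.9547   198,298.9696
P = 27,179.9547; Macaulay duration = 198,298.9696 / 27,179.9547 = 7.29578 half-year periods = 3.64789 years.
Modified duration = D_Mac / (1 + y) = 3.64789 / 1.017 = 3.58691 years.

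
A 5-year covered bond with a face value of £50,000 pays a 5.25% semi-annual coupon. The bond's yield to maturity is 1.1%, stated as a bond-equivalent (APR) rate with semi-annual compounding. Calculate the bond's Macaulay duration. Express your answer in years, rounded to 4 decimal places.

4.5181 years

Periodic yield y = 0.0055. Discount each cash flow and weight by its period:
  t   CF        PV=CF/(1+0.0055)^t    t·PV
  1     1,312.50     1,305.3207     1,305.3207
  2     1,312.50     1,298.1807     2,596.3615
  3     1,312.50     1,291.0798     3,873.2394
  4     1,312.50     1,284.0177     5,136.0708
  5     1,312.50     1,276.9942     6,384.9712
  6     1,312.50     1,270.0092     7,620.0551
  7     1,312.50     1,263.0623     8,841.4364
  8     1,312.50     1,256.1535    10,049.2280
  9     1,312.50     1,249.2824    11,243.5420
  10   51,312.50    48,573.8386   485,738.3857
  Σ                 60,067.9393   542,788.6109
Price P = Σ PV = 60,067.9393.
Macaulay duration = Σ(t·PV) / P = 542,788.6109 / 60,067.9393 = 9.03624 half-year periods.
In years: 9.03624 / 2 = 4.51812 years.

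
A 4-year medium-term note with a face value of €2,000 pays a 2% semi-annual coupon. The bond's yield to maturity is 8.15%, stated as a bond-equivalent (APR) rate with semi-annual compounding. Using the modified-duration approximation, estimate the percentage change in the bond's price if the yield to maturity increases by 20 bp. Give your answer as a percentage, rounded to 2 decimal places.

Periodic yield y = 0.04075. Modified duration first:
  t   CF        PV=CF/(1+0.04075)^t    t·PV
  1        20.00        19.2169        19.2169
  2        20.00        18.4645        36.9290
  3        20.00        17.7415        53.2245
  4        20.00        17.0469        68.1874
  5        20.00        16.3794        81.8970
  6        20.00        15.7381        94.4284
  7        20.00        15.1219       105.8530
  8     2,020.00     1,467.5064    11,740.0514
  Σ                  1,587.2155    12,199.7877
P = 1,587.2155; D_Mac = 7.68628 half-year periods = 3.84314 yrs; D_mod = 3.84314/(1+0.04075) = 3.69267 yrs.
ΔP/P ≈ -D_mod · Δy = -3.69267 × (+0.002) = -0.007385 = -0.7385%.

-0.74%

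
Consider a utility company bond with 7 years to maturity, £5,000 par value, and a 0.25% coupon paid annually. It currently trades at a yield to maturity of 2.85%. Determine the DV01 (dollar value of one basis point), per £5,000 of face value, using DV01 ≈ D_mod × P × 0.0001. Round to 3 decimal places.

£2.825

Periodic yield y = 0.0285.
  t   CF        PV=CF/(1+0.0285)^t    t·PV
  1        12.50        12.1536        12.1536
  2        12.50        11.8168        23.6337
  3        12.50        11.4894        34.4682
  4        12.50        11.1710        44.6841
  5        12.50        10.8615        54.3073
  6        12.50        10.5605        63.3630
  7     5,012.50     4,117.4119    28,821.8832
  Σ                  4,185.4647    29,054.4930
P = 4,185.4647; D_Mac = 6.94176 yrs; D_mod = 6.74940 yrs.
DV01 ≈ 6.74940 × 4,185.4647 × 0.0001 = 2.824939.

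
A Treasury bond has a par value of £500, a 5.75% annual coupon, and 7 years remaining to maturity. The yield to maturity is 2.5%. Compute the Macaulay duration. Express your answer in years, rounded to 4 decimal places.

Periodic yield y = 0.025. Discount each cash flow and weight by its year:
  t   CF        PV=CF/(1+0.025)^t    t·PV
  1        28.75        28.0488        28.0488
  2        28.75        27.3647        54.7293
  3        28.75        26.6972        80.0917
  4        28.75        26.0461       104.1843
  5        28.75        25.4108       127.0541
  6        28.75        24.7910       148.7462
  7       528.75       444.8190     3,113.7330
  Σ                    603.1776     3,656.5873
Price P = Σ PV = 603.1776.
Macaulay duration = Σ(t·PV) / P = 3,656.5873 / 603.1776 = 6.06221 years.

6.0622 years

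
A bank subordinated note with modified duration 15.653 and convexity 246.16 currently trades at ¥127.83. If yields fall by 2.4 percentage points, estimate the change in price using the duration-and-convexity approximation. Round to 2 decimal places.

+¥57.08

Duration effect: -D_mod·Δy = -15.653 × (-0.024) = +0.375672
Convexity effect: ½·C·(Δy)² = 0.5 × 246.16 × (-0.024)² = +0.07089408
ΔP/P ≈ +0.375672 + 0.07089408 = +0.44656608
ΔP ≈ 127.83 × (+0.44656608) = +57.0845420064.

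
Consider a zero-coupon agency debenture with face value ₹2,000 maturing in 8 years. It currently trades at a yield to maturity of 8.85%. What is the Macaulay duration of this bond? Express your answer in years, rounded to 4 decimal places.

A zero-coupon bond has a single cash flow at maturity, so its Macaulay duration equals its maturity: 8 years.

8.0000 years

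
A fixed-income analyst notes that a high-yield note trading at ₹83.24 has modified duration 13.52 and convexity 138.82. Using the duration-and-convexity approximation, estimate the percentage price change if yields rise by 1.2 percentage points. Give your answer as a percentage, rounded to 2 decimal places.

-15.22%

Duration effect: -D_mod·Δy = -13.52 × (+0.012) = -0.162240
Convexity effect: ½·C·(Δy)² = 0.5 × 138.82 × (0.012)² = +0.00999504
ΔP/P ≈ -0.162240 + 0.00999504 = -0.15224496
= -15.224496%.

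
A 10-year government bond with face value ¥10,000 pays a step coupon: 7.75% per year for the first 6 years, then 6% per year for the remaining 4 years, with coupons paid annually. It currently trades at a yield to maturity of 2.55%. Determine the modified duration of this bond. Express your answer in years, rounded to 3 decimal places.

7.589 years

Periodic yield y = 0.0255. First find Macaulay duration:
  t   CF        PV=CF/(1+0.0255)^t    t·PV
  1       775.00       755.7289       755.7289
  2       775.00       736.9370     1,473.8740
  3       775.00       718.6124     2,155.8372
  4       775.00       700.7434     2,802.9738
  5       775.00       683.3188     3,416.5941
  6       775.00       666.3275     3,997.9648
  7       600.00       503.0389     3,521.2725
  8       600.00       490.5304     3,924.2432
  9       600.00       478.3329     4,304.9962
  10   10,600.00     8,240.4175    82,404.1755
  Σ                 13,973.9879   108,757.6603
P = 13,973.9879; Macaulay duration = 108,757.6603 / 13,973.9879 = 7.78286 years.
Modified duration = D_Mac / (1 + y) = 7.78286 / 1.0255 = 7.58934 years.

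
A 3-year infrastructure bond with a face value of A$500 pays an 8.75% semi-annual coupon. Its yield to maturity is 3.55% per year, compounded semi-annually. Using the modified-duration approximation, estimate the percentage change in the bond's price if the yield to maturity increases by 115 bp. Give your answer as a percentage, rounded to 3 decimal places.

-3.079%

Periodic yield y = 0.01775. Modified duration first:
  t   CF        PV=CF/(1+0.01775)^t    t·PV
  1       21.875        21.4935        21.4935
  2       21.875        21.1186        42.2373
  3       21.875        20.7503        62.2509
  4       21.875        20.3884        81.5537
  5       21.875        20.0328       100.1642
  6      521.875       469.5911     2,817.5464
  Σ                    573.3748     3,125.2460
P = 573.3748; D_Mac = 5.45062 half-year periods = 2.72531 yrs; D_mod = 2.72531/(1+0.01775) = 2.67778 yrs.
ΔP/P ≈ -D_mod · Δy = -2.67778 × (+0.0115) = -0.030794 = -3.0794%.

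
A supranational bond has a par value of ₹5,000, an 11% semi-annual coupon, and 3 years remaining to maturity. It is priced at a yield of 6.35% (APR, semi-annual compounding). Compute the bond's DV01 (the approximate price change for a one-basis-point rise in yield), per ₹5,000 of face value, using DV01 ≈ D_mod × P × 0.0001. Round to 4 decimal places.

₹1.4499

Periodic yield y = 0.03175.
  t   CF        PV=CF/(1+0.03175)^t    t·PV
  1       275.00       266.5374       266.5374
  2       275.00       258.3353       516.6706
  3       275.00       250.3855       751.1566
  4       275.00       242.6804       970.7218
  5       275.00       235.2125     1,176.0623
  6     5,275.00     4,372.9609    26,237.7657
  Σ                  5,626.1121    29,918.9144
P = 5,626.1121; D_Mac = 5.31787 half-year periods = 2.65893 yrs; D_mod = 2.57711 yrs.
DV01 ≈ 2.57711 × 5,626.1121 × 0.0001 = 1.449911.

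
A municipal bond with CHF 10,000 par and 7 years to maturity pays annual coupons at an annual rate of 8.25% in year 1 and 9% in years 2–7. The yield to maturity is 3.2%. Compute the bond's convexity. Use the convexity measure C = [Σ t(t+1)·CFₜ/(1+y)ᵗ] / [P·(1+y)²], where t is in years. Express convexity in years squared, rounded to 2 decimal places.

40.04

With y = 0.032:
  t   CF        PV=CF/(1+0.032)^t    t·PV        t(t+1)·PV
  1       825.00       799.4186       799.4186       1,598.8372
  2       900.00       845.0514     1,690.1028       5,070.3083
  3       900.00       818.8482     2,456.5447       9,826.1788
  4       900.00       793.4576     3,173.8304      15,869.1519
  5       900.00       768.8543     3,844.2713      23,065.6277
  6       900.00       745.0138     4,470.0829      31,290.5802
  7    10,900.00     8,743.1638    61,202.1469     489,617.1752
  Σ                 13,513.8077    77,636.3975     576,337.8592
P = 13,513.8077.
Convexity = Σ t(t+1)·PV / [P·(1+y)²] = 576,337.8592 / (13,513.8077 × 1.065024) = 40.04424.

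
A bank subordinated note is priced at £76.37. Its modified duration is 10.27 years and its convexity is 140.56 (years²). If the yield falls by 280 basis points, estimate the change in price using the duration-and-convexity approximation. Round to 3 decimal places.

+£26.169

Duration effect: -D_mod·Δy = -10.27 × (-0.028) = +0.287560
Convexity effect: ½·C·(Δy)² = 0.5 × 140.56 × (-0.028)² = +0.05509952
ΔP/P ≈ +0.287560 + 0.05509952 = +0.34265952
ΔP ≈ 76.37 × (+0.34265952) = +26.1689075424.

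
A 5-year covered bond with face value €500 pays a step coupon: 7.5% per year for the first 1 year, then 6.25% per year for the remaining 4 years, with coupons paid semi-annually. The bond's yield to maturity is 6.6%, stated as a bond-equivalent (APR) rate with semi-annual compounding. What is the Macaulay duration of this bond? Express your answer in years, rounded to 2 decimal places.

4.32 years

Periodic yield y = 0.033. Discount each cash flow and weight by its period:
  t   CF        PV=CF/(1+0.033)^t    t·PV
  1       18.750        18.1510        18.1510
  2       18.750        17.5712        35.1423
  3       15.625        14.1749        42.5246
  4       15.625        13.7220        54.8882
  5       15.625        13.2837        66.4184
  6       15.625        12.8593        77.1559
  7       15.625        12.4485        87.1397
  8       15.625        12.0508        96.4067
  9       15.625        11.6659       104.9928
  10     515.625       372.6754     3,726.7542
  Σ                    498.6028     4,309.5739
Price P = Σ PV = 498.6028.
Macaulay duration = Σ(t·PV) / P = 4,309.5739 / 498.6028 = 8.64330 half-year periods.
In years: 8.64330 / 2 = 4.32165 years.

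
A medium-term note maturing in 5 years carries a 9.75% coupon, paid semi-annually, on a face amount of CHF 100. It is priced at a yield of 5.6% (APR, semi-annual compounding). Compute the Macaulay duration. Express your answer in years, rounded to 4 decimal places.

4.1576 years

Periodic yield y = 0.028. Discount each cash flow and weight by its period:
  t   CF        PV=CF/(1+0.028)^t    t·PV
  1        4.875         4.7422         4.7422
  2        4.875         4.6131         9.2261
  3        4.875         4.4874        13.4622
  4        4.875         4.3652        17.4607
  5        4.875         4.2463        21.2314
  6        4.875         4.1306        24.7838
  7        4.875         4.0181        28.1268
  8        4.875         3.9087        31.2694
  9        4.875         3.8022        34.2199
  10     104.875        79.5684       795.6844
  Σ                    117.8822       980.2070
Price P = Σ PV = 117.8822.
Macaulay duration = Σ(t·PV) / P = 980.2070 / 117.8822 = 8.31514 half-year periods.
In years: 8.31514 / 2 = 4.15757 years.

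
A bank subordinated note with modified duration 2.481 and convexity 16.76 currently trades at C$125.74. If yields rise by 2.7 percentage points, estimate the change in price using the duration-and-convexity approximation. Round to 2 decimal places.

-C$7.65

Duration effect: -D_mod·Δy = -2.481 × (+0.027) = -0.066987
Convexity effect: ½·C·(Δy)² = 0.5 × 16.76 × (0.027)² = +0.00610902
ΔP/P ≈ -0.066987 + 0.00610902 = -0.06087798
ΔP ≈ 125.74 × (-0.06087798) = -7.6547972052.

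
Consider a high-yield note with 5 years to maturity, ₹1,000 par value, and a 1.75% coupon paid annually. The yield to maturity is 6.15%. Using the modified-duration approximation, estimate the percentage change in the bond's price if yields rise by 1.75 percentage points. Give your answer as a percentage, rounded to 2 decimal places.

Periodic yield y = 0.0615. Modified duration first:
  t   CF        PV=CF/(1+0.0615)^t    t·PV
  1        17.50        16.4861        16.4861
  2        17.50        15.5310        31.0619
  3        17.50        14.6311        43.8934
  4        17.50        13.7835        55.1338
  5     1,017.50       754.9782     3,774.8911
  Σ                    815.4099     3,921.4664
P = 815.4099; D_Mac = 4.80920 yrs; D_mod = 4.80920/(1+0.0615) = 4.53057 yrs.
ΔP/P ≈ -D_mod · Δy = -4.53057 × (+0.0175) = -0.079285 = -7.9285%.

-7.93%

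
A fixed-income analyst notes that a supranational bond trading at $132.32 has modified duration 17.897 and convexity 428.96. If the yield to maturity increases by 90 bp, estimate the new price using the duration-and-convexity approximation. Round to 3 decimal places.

$113.306

Duration effect: -D_mod·Δy = -17.897 × (+0.009) = -0.161073
Convexity effect: ½·C·(Δy)² = 0.5 × 428.96 × (0.009)² = +0.01737288
ΔP/P ≈ -0.161073 + 0.01737288 = -0.14370012
New price ≈ 132.32 × (1 - 0.14370012) = 113.3056001216.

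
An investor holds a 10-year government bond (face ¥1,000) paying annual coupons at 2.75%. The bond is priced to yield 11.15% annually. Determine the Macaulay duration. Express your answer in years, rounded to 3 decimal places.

8.304 years

Periodic yield y = 0.1115. Discount each cash flow and weight by its year:
  t   CF        PV=CF/(1+0.1115)^t    t·PV
  1        27.50        24.7413        24.7413
  2        27.50        22.2594        44.5188
  3        27.50        20.0265        60.0794
  4        27.50        18.0175        72.0700
  5        27.50        16.2101        81.0504
  6        27.50        14.5840        87.5038
  7        27.50        13.1210        91.8469
  8        27.50        11.8048        94.4380
  9        27.50        10.6206        95.5851
  10    1,027.50       357.0156     3,570.1557
  Σ                    508.4007     4,221.9896
Price P = Σ PV = 508.4007.
Macaulay duration = Σ(t·PV) / P = 4,221.9896 / 508.4007 = 8.30445 years.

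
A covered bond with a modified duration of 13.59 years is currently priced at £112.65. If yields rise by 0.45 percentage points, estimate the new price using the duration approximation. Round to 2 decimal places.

£105.76

Duration approximation: ΔP/P ≈ -D_mod · Δy = -13.59 × (+0.0045) = -0.061155.
New price ≈ 112.65 × (1 - 0.061155) = 105.76088925.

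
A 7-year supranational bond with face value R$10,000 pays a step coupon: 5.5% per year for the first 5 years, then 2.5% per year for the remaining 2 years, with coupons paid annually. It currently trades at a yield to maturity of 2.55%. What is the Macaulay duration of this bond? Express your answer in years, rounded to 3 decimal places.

Periodic yield y = 0.0255. Discount each cash flow and weight by its year:
  t   CF        PV=CF/(1+0.0255)^t    t·PV
  1       550.00       536.3237       536.3237
  2       550.00       522.9876     1,045.9751
  3       550.00       509.9830     1,529.9490
  4       550.00       497.3018     1,989.2072
  5       550.00       484.9359     2,424.6797
  6       250.00       214.9443     1,289.6661
  7    10,250.00     8,593.5817    60,155.0722
  Σ                 11,360.0581    68,970.8730
Price P = Σ PV = 11,360.0581.
Macaulay duration = Σ(t·PV) / P = 68,970.8730 / 11,360.0581 = 6.07135 years.

6.071 years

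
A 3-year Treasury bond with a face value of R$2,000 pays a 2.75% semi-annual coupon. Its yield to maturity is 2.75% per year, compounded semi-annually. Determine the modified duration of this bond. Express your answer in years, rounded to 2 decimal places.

Periodic yield y = 0.01375. First find Macaulay duration:
  t   CF        PV=CF/(1+0.01375)^t    t·PV
  1        27.50        27.1270        27.1270
  2        27.50        26.7591        53.5181
  3        27.50        26.3961        79.1884
  4        27.50        26.0381       104.1524
  5        27.50        25.6849       128.4246
  6     2,027.50     1,867.9948    11,207.9687
  Σ                  2,000.0000    11,600.3792
P = 2,000.0000; Macaulay duration = 11,600.3792 / 2,000.0000 = 5.80019 half-year periods = 2.90009 years.
Modified duration = D_Mac / (1 + y) = 2.90009 / 1.01375 = 2.86076 years.

2.86 years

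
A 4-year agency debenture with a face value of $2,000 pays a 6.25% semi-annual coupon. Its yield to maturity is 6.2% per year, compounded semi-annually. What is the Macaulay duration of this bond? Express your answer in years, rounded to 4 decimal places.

Periodic yield y = 0.031. Discount each cash flow and weight by its period:
  t   CF        PV=CF/(1+0.031)^t    t·PV
  1        62.50        60.6208        60.6208
  2        62.50        58.7980       117.5960
  3        62.50        57.0301       171.0903
  4        62.50        55.3153       221.2612
  5        62.50        53.6521       268.2605
  6        62.50        52.0389       312.2333
  7        62.50        50.4742       353.3193
  8     2,062.50     1,615.5657    12,924.5259
  Σ                  2,003.4951    14,428.9074
Price P = Σ PV = 2,003.4951.
Macaulay duration = Σ(t·PV) / P = 14,428.9074 / 2,003.4951 = 7.20187 half-year periods.
In years: 7.20187 / 2 = 3.60093 years.

3.6009 years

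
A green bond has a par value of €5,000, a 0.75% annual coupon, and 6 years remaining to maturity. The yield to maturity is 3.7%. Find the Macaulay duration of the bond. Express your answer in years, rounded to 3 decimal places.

5.877 years

Periodic yield y = 0.037. Discount each cash flow and weight by its year:
  t   CF        PV=CF/(1+0.037)^t    t·PV
  1        37.50        36.1620        36.1620
  2        37.50        34.8718        69.7435
  3        37.50        33.6275       100.8826
  4        37.50        32.4277       129.7108
  5        37.50        31.2707       156.3535
  6     5,037.50     4,050.8160    24,304.8962
  Σ                  4,219.1757    24,797.7486
Price P = Σ PV = 4,219.1757.
Macaulay duration = Σ(t·PV) / P = 24,797.7486 / 4,219.1757 = 5.87739 years.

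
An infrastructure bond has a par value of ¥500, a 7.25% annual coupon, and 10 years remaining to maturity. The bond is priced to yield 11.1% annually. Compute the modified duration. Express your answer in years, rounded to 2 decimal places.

Periodic yield y = 0.111. First find Macaulay duration:
  t   CF        PV=CF/(1+0.111)^t    t·PV
  1        36.25        32.6283        32.6283
  2        36.25        29.3684        58.7367
  3        36.25        26.4342        79.3025
  4        36.25        23.7931        95.1726
  5        36.25        21.4160       107.0798
  6        36.25        19.2763       115.6578
  7        36.25        17.3504       121.4528
  8        36.25        15.6169       124.9354
  9        36.25        14.0566       126.5097
  10      536.25       187.1659     1,871.6590
  Σ                    387.1061     2,733.1347
P = 387.1061; Macaulay duration = 2,733.1347 / 387.1061 = 7.06043 years.
Modified duration = D_Mac / (1 + y) = 7.06043 / 1.111 = 6.35502 years.

6.36 years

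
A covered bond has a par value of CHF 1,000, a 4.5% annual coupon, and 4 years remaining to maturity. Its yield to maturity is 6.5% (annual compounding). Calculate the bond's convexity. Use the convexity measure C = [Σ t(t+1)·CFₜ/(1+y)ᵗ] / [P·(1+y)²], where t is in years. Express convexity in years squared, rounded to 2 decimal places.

With y = 0.065:
  t   CF        PV=CF/(1+0.065)^t    t·PV        t(t+1)·PV
  1        45.00        42.2535        42.2535          84.5070
  2        45.00        39.6747        79.3493         238.0480
  3        45.00        37.2532       111.7596         447.0385
  4     1,045.00       812.3026     3,249.2105      16,246.0526
  Σ                    931.4840     3,482.5730      17,015.6462
P = 931.4840.
Convexity = Σ t(t+1)·PV / [P·(1+y)²] = 17,015.6462 / (931.4840 × 1.134225) = 16.10549.

16.11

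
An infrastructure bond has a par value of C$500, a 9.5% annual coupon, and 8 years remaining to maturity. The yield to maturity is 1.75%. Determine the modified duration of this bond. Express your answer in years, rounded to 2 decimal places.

6.28 years

Periodic yield y = 0.0175. First find Macaulay duration:
  t   CF        PV=CF/(1+0.0175)^t    t·PV
  1        47.50        46.6830        46.6830
  2        47.50        45.8801        91.7603
  3        47.50        45.0911       135.2732
  4        47.50        44.3155       177.2621
  5        47.50        43.5533       217.7667
  6        47.50        42.8043       256.8256
  7        47.50        42.0681       294.4766
  8       547.50       476.5503     3,812.4027
  Σ                    786.9458     5,032.4502
P = 786.9458; Macaulay duration = 5,032.4502 / 786.9458 = 6.39491 years.
Modified duration = D_Mac / (1 + y) = 6.39491 / 1.0175 = 6.28493 years.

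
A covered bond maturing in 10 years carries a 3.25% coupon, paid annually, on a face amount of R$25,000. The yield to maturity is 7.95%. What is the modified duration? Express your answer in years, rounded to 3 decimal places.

7.746 years

Periodic yield y = 0.0795. First find Macaulay duration:
  t   CF        PV=CF/(1+0.0795)^t    t·PV
  1       812.50       752.6633       752.6633
  2       812.50       697.2332     1,394.4665
  3       812.50       645.8853     1,937.6560
  4       812.50       598.3190     2,393.2759
  5       812.50       554.2557     2,771.2783
  6       812.50       513.4374     3,080.6243
  7       812.50       475.6252     3,329.3763
  8       812.50       440.5977     3,524.7814
  9       812.50       408.1498     3,673.3479
  10   25,812.50    12,011.6758   120,116.7581
  Σ                 17,097.8423   142,974.2280
P = 17,097.8423; Macaulay duration = 142,974.2280 / 17,097.8423 = 8.36212 years.
Modified duration = D_Mac / (1 + y) = 8.36212 / 1.0795 = 7.74629 years.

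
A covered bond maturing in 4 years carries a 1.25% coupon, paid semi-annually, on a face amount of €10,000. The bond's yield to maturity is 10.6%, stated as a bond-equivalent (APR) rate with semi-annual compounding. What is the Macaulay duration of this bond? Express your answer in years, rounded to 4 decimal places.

3.8927 years

Periodic yield y = 0.053. Discount each cash flow and weight by its period:
  t   CF        PV=CF/(1+0.053)^t    t·PV
  1        62.50        59.3542        59.3542
  2        62.50        56.3668       112.7336
  3        62.50        53.5297       160.5891
  4        62.50        50.8354       203.3417
  5        62.50        48.2768       241.3838
  6        62.50        45.8469       275.0813
  7        62.50        43.5393       304.7751
  8    10,062.50     6,657.0056    53,256.0450
  Σ                  7,014.7547    54,613.3039
Price P = Σ PV = 7,014.7547.
Macaulay duration = Σ(t·PV) / P = 54,613.3039 / 7,014.7547 = 7.78549 half-year periods.
In years: 7.78549 / 2 = 3.89275 years.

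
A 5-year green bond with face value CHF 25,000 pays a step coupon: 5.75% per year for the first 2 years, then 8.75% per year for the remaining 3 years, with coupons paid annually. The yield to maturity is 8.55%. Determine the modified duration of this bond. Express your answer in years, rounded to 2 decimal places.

Periodic yield y = 0.0855. First find Macaulay duration:
  t   CF        PV=CF/(1+0.0855)^t    t·PV
  1     1,437.50     1,324.2745     1,324.2745
  2     1,437.50     1,219.9673     2,439.9346
  3     2,187.50     1,710.2460     5,130.7379
  4     2,187.50     1,575.5375     6,302.1501
  5    27,187.50    18,039.3189    90,196.5943
  Σ                 23,869.3442   105,393.6915
P = 23,869.3442; Macaulay duration = 105,393.6915 / 23,869.3442 = 4.41544 years.
Modified duration = D_Mac / (1 + y) = 4.41544 / 1.0855 = 4.06766 years.

4.07 years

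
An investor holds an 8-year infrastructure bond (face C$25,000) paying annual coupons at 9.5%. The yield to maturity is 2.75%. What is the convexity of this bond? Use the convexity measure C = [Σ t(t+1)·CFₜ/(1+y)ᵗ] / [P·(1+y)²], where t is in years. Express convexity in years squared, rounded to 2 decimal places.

49.46

With y = 0.0275:
  t   CF        PV=CF/(1+0.0275)^t    t·PV        t(t+1)·PV
  1     2,375.00     2,311.4355     2,311.4355       4,622.8710
  2     2,375.00     2,249.5723     4,499.1446      13,497.4337
  3     2,375.00     2,189.3648     6,568.0943      26,272.3771
  4     2,375.00     2,130.7686     8,523.0745      42,615.3724
  5     2,375.00     2,073.7407    10,368.7037      62,212.2224
  6     2,375.00     2,018.2392    12,109.4350      84,766.0451
  7     2,375.00     1,964.2230    13,749.5613     109,996.4900
  8    27,375.00    22,034.3114   176,274.4915   1,586,470.4232
  Σ                 36,971.6556   234,403.9403   1,930,453.2349
P = 36,971.6556.
Convexity = Σ t(t+1)·PV / [P·(1+y)²] = 1,930,453.2349 / (36,971.6556 × 1.055756) = 49.45688.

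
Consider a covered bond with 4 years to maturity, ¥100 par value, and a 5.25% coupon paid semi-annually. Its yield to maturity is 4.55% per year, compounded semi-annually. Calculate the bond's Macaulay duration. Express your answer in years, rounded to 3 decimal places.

3.665 years

Periodic yield y = 0.02275. Discount each cash flow and weight by its period:
  t   CF        PV=CF/(1+0.02275)^t    t·PV
  1        2.625         2.5666         2.5666
  2        2.625         2.5095         5.0190
  3        2.625         2.4537         7.3611
  4        2.625         2.3991         9.5965
  5        2.625         2.3458        11.7288
  6        2.625         2.2936        13.7614
  7        2.625         2.2426        15.6979
  8      102.625        85.7230       685.7838
  Σ                    102.5338       751.5151
Price P = Σ PV = 102.5338.
Macaulay duration = Σ(t·PV) / P = 751.5151 / 102.5338 = 7.32944 half-year periods.
In years: 7.32944 / 2 = 3.66472 years.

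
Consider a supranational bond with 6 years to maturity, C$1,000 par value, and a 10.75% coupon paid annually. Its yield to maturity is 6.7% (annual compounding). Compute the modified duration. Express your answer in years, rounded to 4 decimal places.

4.5325 years

Periodic yield y = 0.067. First find Macaulay duration:
  t   CF        PV=CF/(1+0.067)^t    t·PV
  1       107.50       100.7498       100.7498
  2       107.50        94.4234       188.8468
  3       107.50        88.4943       265.4828
  4       107.50        82.9375       331.7499
  5       107.50        77.7296       388.6479
  6     1,107.50       750.5113     4,503.0676
  Σ                  1,194.8458     5,778.5449
P = 1,194.8458; Macaulay duration = 5,778.5449 / 1,194.8458 = 4.83623 years.
Modified duration = D_Mac / (1 + y) = 4.83623 / 1.067 = 4.53255 years.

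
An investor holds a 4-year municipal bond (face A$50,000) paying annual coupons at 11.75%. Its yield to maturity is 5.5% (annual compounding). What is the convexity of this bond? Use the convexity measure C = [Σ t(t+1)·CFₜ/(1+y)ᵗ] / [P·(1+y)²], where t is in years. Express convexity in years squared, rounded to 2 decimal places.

14.81

With y = 0.055:
  t   CF        PV=CF/(1+0.055)^t    t·PV        t(t+1)·PV
  1     5,875.00     5,568.7204     5,568.7204      11,137.4408
  2     5,875.00     5,278.4079    10,556.8159      31,670.4477
  3     5,875.00     5,003.2303    15,009.6908      60,038.7633
  4    55,875.00    45,103.2355   180,412.9421     902,064.7106
  Σ                 60,953.5941   211,548.1692   1,004,911.3624
P = 60,953.5941.
Convexity = Σ t(t+1)·PV / [P·(1+y)²] = 1,004,911.3624 / (60,953.5941 × 1.113025) = 14.81233.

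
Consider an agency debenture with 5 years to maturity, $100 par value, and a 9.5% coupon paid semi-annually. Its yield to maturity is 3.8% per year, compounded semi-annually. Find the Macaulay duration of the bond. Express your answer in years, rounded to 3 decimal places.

Periodic yield y = 0.019. Discount each cash flow and weight by its period:
  t   CF        PV=CF/(1+0.019)^t    t·PV
  1         4.75         4.6614         4.6614
  2         4.75         4.5745         9.1490
  3         4.75         4.4892        13.4677
  4         4.75         4.4055        17.6221
  5         4.75         4.3234        21.6169
  6         4.75         4.2428        25.4566
  7         4.75         4.1637        29.1456
  8         4.75         4.0860        32.6881
  9         4.75         4.0098        36.0885
  10      104.75        86.7785       867.7851
  Σ                    125.7348     1,057.6809
Price P = Σ PV = 125.7348.
Macaulay duration = Σ(t·PV) / P = 1,057.6809 / 125.7348 = 8.41200 half-year periods.
In years: 8.41200 / 2 = 4.20600 years.

4.206 years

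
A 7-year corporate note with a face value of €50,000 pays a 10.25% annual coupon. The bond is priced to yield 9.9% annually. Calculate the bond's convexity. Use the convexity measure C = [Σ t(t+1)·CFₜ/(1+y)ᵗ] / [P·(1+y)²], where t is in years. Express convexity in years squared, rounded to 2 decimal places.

With y = 0.099:
  t   CF        PV=CF/(1+0.099)^t    t·PV        t(t+1)·PV
  1     5,125.00     4,663.3303     4,663.3303       9,326.6606
  2     5,125.00     4,243.2487     8,486.4974      25,459.4921
  3     5,125.00     3,861.0088    11,583.0264      46,332.1057
  4     5,125.00     3,513.2018    14,052.8073      70,264.0366
  5     5,125.00     3,196.7260    15,983.6298      95,901.7787
  6     5,125.00     2,908.7588    17,452.5530     122,167.8710
  7    55,125.00    28,468.5112   199,279.5783   1,594,236.6265
  Σ                 50,854.7856   271,501.4225   1,963,688.5712
P = 50,854.7856.
Convexity = Σ t(t+1)·PV / [P·(1+y)²] = 1,963,688.5712 / (50,854.7856 × 1.207801) = 31.97020.

31.97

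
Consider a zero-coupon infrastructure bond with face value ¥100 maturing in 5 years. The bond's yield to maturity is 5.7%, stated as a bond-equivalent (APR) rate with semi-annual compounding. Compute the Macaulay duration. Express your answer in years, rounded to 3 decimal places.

5.000 years

A zero-coupon bond has a single cash flow at maturity, so its Macaulay duration equals its maturity: 5 years.
(Equivalently: 10 semi-annual periods ÷ 2 = 5 years.)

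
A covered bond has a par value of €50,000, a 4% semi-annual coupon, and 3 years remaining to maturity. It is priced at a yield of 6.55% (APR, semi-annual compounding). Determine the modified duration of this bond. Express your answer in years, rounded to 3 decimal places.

Periodic yield y = 0.03275. First find Macaulay duration:
  t   CF        PV=CF/(1+0.03275)^t    t·PV
  1     1,000.00       968.2885       968.2885
  2     1,000.00       937.5827     1,875.1654
  3     1,000.00       907.8506     2,723.5518
  4     1,000.00       879.0613     3,516.2454
  5     1,000.00       851.1850     4,255.9252
  6    51,000.00    42,033.8291   252,202.9746
  Σ                 46,577.7974   265,542.1510
P = 46,577.7974; Macaulay duration = 265,542.1510 / 46,577.7974 = 5.70105 half-year periods = 2.85052 years.
Modified duration = D_Mac / (1 + y) = 2.85052 / 1.03275 = 2.76013 years.

2.760 years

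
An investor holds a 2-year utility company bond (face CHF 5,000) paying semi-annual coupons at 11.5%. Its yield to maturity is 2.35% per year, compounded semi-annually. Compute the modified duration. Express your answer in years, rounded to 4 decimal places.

1.8348 years

Periodic yield y = 0.01175. First find Macaulay duration:
  t   CF        PV=CF/(1+0.01175)^t    t·PV
  1       287.50       284.1611       284.1611
  2       287.50       280.8610       561.7220
  3       287.50       277.5992       832.7976
  4     5,287.50     5,046.1195    20,184.4779
  Σ                  5,888.7408    21,863.1586
P = 5,888.7408; Macaulay duration = 21,863.1586 / 5,888.7408 = 3.71271 half-year periods = 1.85635 years.
Modified duration = D_Mac / (1 + y) = 1.85635 / 1.01175 = 1.83479 years.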